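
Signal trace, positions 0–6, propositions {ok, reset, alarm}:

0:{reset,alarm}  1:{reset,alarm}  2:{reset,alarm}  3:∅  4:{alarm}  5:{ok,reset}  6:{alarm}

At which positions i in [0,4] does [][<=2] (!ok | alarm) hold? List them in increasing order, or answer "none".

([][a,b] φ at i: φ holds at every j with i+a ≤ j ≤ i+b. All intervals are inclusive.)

Evaluate at each i in [0,4]:
  i=0: ✓ (all of [0,2])
  i=1: ✓ (all of [1,3])
  i=2: ✓ (all of [2,4])
  i=3: ✗ (fails at j=5)
  i=4: ✗ (fails at j=5)

0, 1, 2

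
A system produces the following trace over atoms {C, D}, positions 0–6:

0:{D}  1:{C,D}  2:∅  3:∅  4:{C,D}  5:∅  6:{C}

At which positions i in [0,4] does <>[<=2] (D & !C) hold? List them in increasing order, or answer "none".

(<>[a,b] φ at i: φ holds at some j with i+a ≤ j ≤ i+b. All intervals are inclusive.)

Evaluate at each i in [0,4]:
  i=0: ✓ (witness j=0)
  i=1: ✗ (none in [1,3])
  i=2: ✗ (none in [2,4])
  i=3: ✗ (none in [3,5])
  i=4: ✗ (none in [4,6])

0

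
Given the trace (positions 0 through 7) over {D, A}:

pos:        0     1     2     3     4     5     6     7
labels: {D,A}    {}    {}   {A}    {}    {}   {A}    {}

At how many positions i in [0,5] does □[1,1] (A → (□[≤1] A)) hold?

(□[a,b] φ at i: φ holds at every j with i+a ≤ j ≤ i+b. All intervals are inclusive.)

4

Evaluate at each i in [0,5]:
  i=0: ✓ (all of [1,1])
  i=1: ✓ (all of [2,2])
  i=2: ✗ (fails at j=3)
  i=3: ✓ (all of [4,4])
  i=4: ✓ (all of [5,5])
  i=5: ✗ (fails at j=6)
Positions where it holds: {0, 1, 3, 4} → 4.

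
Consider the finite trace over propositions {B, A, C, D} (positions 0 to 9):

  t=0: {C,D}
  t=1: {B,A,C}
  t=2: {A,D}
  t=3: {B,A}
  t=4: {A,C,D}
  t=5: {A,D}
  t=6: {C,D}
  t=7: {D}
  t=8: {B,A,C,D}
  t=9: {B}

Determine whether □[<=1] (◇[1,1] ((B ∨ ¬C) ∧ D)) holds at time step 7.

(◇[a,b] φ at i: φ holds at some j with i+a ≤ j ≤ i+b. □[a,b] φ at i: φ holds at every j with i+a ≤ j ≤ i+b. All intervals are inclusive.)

Check ◇[1,1] ((B ∨ ¬C) ∧ D) at every j in [7,8]:
  j=7: holds (witness at 8)
  j=8: fails (none in [9,9])
Fails at j=8 → formula fails.

No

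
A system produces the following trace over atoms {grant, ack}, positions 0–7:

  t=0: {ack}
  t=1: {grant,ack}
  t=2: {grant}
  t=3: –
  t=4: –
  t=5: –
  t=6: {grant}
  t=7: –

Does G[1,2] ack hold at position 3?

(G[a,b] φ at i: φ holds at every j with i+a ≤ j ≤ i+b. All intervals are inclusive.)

Check ack at every j in [4,5]:
  j=4: false
  j=5: false
Fails at j=4 → formula fails.

False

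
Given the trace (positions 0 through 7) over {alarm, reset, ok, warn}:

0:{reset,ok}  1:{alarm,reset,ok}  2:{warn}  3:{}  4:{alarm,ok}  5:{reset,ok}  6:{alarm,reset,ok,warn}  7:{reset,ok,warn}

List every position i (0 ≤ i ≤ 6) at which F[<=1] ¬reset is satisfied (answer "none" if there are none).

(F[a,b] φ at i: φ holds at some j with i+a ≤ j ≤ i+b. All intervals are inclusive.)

Evaluate at each i in [0,6]:
  i=0: ✗ (none in [0,1])
  i=1: ✓ (witness j=2)
  i=2: ✓ (witness j=2)
  i=3: ✓ (witness j=3)
  i=4: ✓ (witness j=4)
  i=5: ✗ (none in [5,6])
  i=6: ✗ (none in [6,7])

1, 2, 3, 4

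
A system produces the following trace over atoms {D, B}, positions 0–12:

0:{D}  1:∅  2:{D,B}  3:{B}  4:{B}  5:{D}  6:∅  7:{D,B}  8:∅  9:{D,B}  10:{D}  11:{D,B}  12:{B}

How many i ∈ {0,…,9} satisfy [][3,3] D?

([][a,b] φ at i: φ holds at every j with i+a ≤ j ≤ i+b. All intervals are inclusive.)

Evaluate at each i in [0,9]:
  i=0: ✗ (fails at j=3)
  i=1: ✗ (fails at j=4)
  i=2: ✓ (all of [5,5])
  i=3: ✗ (fails at j=6)
  i=4: ✓ (all of [7,7])
  i=5: ✗ (fails at j=8)
  i=6: ✓ (all of [9,9])
  i=7: ✓ (all of [10,10])
  i=8: ✓ (all of [11,11])
  i=9: ✗ (fails at j=12)
Positions where it holds: {2, 4, 6, 7, 8} → 5.

5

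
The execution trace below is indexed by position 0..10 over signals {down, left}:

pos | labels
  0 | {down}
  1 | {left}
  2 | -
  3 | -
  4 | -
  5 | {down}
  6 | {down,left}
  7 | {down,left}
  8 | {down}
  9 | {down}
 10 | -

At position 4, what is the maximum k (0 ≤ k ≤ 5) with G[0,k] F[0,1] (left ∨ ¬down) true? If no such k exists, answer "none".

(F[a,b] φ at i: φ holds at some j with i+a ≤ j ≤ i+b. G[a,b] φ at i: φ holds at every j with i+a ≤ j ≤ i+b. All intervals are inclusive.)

F[0,1] (left ∨ ¬down) must hold from j=4 onward; find where it first fails.
  j=4: holds
  j=5: holds
  j=6: holds
  j=7: holds
  j=8: fails
Holds on [4,7], so largest k = 3.

3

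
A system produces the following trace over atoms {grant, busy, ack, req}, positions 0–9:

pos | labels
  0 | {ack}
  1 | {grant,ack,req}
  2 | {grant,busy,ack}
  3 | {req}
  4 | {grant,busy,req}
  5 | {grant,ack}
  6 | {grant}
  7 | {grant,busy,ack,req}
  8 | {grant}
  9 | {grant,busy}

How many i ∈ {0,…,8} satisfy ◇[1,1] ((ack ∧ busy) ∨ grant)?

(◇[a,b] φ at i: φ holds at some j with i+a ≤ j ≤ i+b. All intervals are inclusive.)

8

Evaluate at each i in [0,8]:
  i=0: ✓ (witness j=1)
  i=1: ✓ (witness j=2)
  i=2: ✗ (none in [3,3])
  i=3: ✓ (witness j=4)
  i=4: ✓ (witness j=5)
  i=5: ✓ (witness j=6)
  i=6: ✓ (witness j=7)
  i=7: ✓ (witness j=8)
  i=8: ✓ (witness j=9)
Positions where it holds: {0, 1, 3, 4, 5, 6, 7, 8} → 8.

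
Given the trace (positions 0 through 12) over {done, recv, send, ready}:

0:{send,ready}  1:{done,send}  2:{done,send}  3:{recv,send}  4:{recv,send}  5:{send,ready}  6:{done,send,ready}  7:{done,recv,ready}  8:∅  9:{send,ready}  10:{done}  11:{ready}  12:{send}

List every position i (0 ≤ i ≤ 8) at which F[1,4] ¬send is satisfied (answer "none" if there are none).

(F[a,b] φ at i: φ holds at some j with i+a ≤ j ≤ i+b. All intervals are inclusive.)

3, 4, 5, 6, 7, 8

Evaluate at each i in [0,8]:
  i=0: ✗ (none in [1,4])
  i=1: ✗ (none in [2,5])
  i=2: ✗ (none in [3,6])
  i=3: ✓ (witness j=7)
  i=4: ✓ (witness j=7)
  i=5: ✓ (witness j=7)
  i=6: ✓ (witness j=7)
  i=7: ✓ (witness j=8)
  i=8: ✓ (witness j=10)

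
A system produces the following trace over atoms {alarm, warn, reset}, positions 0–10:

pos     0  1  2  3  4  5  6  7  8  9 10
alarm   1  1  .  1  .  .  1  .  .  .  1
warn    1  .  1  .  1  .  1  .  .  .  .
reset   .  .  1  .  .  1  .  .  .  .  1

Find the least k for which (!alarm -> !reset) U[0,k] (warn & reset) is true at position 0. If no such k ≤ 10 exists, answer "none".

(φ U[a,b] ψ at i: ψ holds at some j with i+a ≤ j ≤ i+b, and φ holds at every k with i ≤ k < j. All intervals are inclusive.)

2

Need earliest j ≥ 0 with (warn & reset), and (!alarm -> !reset) at every k in [0,j-1].
  j=0: rhs fails.
  j=1: rhs fails.
  j=2: rhs holds; lhs holds on [0,1]. k = 2.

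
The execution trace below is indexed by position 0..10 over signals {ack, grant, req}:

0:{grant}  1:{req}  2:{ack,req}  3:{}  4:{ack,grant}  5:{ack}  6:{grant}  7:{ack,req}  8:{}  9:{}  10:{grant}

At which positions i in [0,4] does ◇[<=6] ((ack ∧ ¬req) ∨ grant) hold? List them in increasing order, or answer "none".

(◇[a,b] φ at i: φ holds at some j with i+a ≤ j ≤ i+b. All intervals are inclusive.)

0, 1, 2, 3, 4

Evaluate at each i in [0,4]:
  i=0: ✓ (witness j=0)
  i=1: ✓ (witness j=4)
  i=2: ✓ (witness j=4)
  i=3: ✓ (witness j=4)
  i=4: ✓ (witness j=4)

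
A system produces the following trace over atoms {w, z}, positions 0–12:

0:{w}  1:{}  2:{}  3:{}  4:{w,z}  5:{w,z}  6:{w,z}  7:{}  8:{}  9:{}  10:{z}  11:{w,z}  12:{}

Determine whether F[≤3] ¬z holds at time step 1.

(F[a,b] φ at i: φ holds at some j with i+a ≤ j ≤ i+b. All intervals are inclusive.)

Check ¬z at each j in [1,4]:
  j=1: true
  j=2: true
  j=3: true
  j=4: false
Found at j=1 → formula holds.

Yes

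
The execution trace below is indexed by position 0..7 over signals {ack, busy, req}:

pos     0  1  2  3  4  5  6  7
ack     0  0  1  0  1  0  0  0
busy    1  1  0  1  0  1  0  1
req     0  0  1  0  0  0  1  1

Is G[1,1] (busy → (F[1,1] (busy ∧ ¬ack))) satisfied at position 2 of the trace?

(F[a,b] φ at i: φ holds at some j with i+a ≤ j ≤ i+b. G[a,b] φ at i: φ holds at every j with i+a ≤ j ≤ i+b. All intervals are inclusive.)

Does not hold

Check (busy → (F[1,1] (busy ∧ ¬ack))) at every j in [3,3]:
  j=3: antecedent true; consequent fails (none in [4,4]) → ✗
Fails at j=3 → formula fails.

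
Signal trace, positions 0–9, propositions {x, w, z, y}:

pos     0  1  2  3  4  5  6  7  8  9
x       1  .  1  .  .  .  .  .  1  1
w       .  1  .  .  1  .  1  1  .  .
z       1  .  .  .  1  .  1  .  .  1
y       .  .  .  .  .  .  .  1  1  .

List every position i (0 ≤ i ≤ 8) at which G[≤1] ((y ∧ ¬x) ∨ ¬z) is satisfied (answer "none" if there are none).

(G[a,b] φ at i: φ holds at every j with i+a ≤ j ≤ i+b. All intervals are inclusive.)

Evaluate at each i in [0,8]:
  i=0: ✗ (fails at j=0)
  i=1: ✓ (all of [1,2])
  i=2: ✓ (all of [2,3])
  i=3: ✗ (fails at j=4)
  i=4: ✗ (fails at j=4)
  i=5: ✗ (fails at j=6)
  i=6: ✗ (fails at j=6)
  i=7: ✓ (all of [7,8])
  i=8: ✗ (fails at j=9)

1, 2, 7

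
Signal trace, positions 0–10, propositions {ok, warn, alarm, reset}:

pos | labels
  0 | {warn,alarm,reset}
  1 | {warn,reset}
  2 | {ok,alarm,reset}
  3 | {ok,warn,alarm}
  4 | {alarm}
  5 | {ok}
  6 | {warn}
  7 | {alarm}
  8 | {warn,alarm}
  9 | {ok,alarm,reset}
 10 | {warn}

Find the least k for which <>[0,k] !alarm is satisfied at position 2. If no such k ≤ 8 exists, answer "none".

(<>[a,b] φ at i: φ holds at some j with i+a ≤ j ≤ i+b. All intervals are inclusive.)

3

Scan j = 2,3,… for !alarm:
  j=2: fails
  j=3: fails
  j=4: fails
  j=5: holds
First hit at j=5, so smallest k = 5-2 = 3.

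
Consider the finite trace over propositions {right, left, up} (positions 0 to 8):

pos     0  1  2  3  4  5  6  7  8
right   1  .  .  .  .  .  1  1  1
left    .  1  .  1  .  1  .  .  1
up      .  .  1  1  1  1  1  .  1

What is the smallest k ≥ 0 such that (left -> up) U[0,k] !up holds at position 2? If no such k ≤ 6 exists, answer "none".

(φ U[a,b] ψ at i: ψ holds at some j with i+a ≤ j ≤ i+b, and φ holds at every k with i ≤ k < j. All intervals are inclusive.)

Need earliest j ≥ 2 with !up, and (left -> up) at every k in [2,j-1].
  j=2: rhs fails.
  j=3: rhs fails.
  j=4: rhs fails.
  j=5: rhs fails.
  j=6: rhs fails.
  j=7: rhs holds; lhs holds on [2,6]. k = 5.

5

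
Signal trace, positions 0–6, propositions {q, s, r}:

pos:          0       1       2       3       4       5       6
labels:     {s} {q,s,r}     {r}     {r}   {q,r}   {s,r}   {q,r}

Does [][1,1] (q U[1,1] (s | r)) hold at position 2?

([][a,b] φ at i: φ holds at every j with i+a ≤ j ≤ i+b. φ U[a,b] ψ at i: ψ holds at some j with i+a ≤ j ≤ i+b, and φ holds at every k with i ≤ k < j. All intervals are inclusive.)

No

Check (q U[1,1] (s | r)) at every j in [3,3]:
  j=3: fails
Fails at j=3 → formula fails.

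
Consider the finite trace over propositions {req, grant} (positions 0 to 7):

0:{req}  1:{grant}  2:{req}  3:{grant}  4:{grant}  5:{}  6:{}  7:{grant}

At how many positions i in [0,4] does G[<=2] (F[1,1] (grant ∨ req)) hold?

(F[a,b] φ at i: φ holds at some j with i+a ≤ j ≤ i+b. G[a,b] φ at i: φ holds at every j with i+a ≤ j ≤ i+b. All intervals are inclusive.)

Evaluate at each i in [0,4]:
  i=0: ✓ (all of [0,2])
  i=1: ✓ (all of [1,3])
  i=2: ✗ (fails at j=4)
  i=3: ✗ (fails at j=4)
  i=4: ✗ (fails at j=4)
Positions where it holds: {0, 1} → 2.

2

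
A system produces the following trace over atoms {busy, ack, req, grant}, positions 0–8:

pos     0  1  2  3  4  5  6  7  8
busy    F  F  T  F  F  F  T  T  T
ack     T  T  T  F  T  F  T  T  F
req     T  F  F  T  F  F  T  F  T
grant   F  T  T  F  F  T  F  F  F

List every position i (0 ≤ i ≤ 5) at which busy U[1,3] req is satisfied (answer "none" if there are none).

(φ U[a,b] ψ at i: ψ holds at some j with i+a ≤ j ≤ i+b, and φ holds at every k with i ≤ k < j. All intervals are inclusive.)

2

Evaluate at each i in [0,5]:
  i=0: ✗ (lhs fails at k=0 before rhs at j=3)
  i=1: ✗ (lhs fails at k=1 before rhs at j=3)
  i=2: ✓ (rhs at j=3; lhs holds on [2,2])
  i=3: ✗ (lhs fails at k=3 before rhs at j=6)
  i=4: ✗ (lhs fails at k=4 before rhs at j=6)
  i=5: ✗ (lhs fails at k=5 before rhs at j=6)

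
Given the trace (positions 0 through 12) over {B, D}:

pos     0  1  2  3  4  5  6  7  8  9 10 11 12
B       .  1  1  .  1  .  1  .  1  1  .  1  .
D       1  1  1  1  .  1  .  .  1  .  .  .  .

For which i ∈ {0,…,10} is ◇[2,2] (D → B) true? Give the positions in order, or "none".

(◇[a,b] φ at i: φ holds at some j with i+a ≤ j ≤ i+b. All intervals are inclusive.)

Evaluate at each i in [0,10]:
  i=0: ✓ (witness j=2)
  i=1: ✗ (none in [3,3])
  i=2: ✓ (witness j=4)
  i=3: ✗ (none in [5,5])
  i=4: ✓ (witness j=6)
  i=5: ✓ (witness j=7)
  i=6: ✓ (witness j=8)
  i=7: ✓ (witness j=9)
  i=8: ✓ (witness j=10)
  i=9: ✓ (witness j=11)
  i=10: ✓ (witness j=12)

0, 2, 4, 5, 6, 7, 8, 9, 10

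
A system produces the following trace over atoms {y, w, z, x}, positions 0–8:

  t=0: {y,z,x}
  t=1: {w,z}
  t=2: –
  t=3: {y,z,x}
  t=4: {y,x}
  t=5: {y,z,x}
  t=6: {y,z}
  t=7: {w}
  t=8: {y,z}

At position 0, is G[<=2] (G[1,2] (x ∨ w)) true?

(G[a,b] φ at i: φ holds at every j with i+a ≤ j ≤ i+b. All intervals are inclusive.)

Check G[1,2] (x ∨ w) at every j in [0,2]:
  j=0: fails at 2
  j=1: fails at 2
  j=2: holds on [3,4]
Fails at j=0 → formula fails.

Does not hold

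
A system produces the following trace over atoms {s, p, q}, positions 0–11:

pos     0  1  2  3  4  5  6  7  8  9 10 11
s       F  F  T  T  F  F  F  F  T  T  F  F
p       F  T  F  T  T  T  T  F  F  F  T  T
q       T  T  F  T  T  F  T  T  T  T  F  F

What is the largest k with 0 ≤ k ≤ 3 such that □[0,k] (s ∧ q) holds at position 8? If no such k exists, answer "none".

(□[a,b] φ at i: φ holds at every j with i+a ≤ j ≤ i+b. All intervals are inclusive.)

1

(s ∧ q) must hold from j=8 onward; find where it first fails.
  j=8: holds
  j=9: holds
  j=10: fails
Holds on [8,9], so largest k = 1.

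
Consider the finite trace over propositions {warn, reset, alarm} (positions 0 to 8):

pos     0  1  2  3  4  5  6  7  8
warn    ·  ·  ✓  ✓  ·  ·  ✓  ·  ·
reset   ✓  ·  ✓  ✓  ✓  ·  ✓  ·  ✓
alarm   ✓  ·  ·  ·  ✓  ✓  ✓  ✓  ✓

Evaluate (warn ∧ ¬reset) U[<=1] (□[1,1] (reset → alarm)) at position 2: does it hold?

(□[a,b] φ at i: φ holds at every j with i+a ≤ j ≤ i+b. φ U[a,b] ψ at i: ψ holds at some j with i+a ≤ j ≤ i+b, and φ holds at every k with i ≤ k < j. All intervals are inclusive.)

Need some j in [2,3] with □[1,1] (reset → alarm), and (warn ∧ ¬reset) at every k in [2,j-1].
  j=2: □[1,1] (reset → alarm) — fails at 3.
  j=3: □[1,1] (reset → alarm) holds, but (warn ∧ ¬reset) fails at k=2 → not this j.
No j in the window works → until fails.

False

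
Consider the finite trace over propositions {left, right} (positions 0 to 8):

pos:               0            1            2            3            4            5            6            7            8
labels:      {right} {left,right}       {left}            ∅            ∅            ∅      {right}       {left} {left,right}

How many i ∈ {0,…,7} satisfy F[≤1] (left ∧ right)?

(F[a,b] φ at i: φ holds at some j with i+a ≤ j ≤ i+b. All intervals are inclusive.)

3

Evaluate at each i in [0,7]:
  i=0: ✓ (witness j=1)
  i=1: ✓ (witness j=1)
  i=2: ✗ (none in [2,3])
  i=3: ✗ (none in [3,4])
  i=4: ✗ (none in [4,5])
  i=5: ✗ (none in [5,6])
  i=6: ✗ (none in [6,7])
  i=7: ✓ (witness j=8)
Positions where it holds: {0, 1, 7} → 3.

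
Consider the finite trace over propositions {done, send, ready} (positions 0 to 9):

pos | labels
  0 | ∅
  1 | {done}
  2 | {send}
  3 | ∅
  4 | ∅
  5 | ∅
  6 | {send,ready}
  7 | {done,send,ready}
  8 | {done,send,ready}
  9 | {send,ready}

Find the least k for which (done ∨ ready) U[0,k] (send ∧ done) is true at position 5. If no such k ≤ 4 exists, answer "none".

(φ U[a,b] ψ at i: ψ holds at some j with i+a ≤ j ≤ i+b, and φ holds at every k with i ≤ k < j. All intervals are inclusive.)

none

Need earliest j ≥ 5 with (send ∧ done), and (done ∨ ready) at every k in [5,j-1].
  j=5: rhs fails.
  j=6: rhs fails.
  j=7: rhs holds but lhs fails at k=5.
  j=8: rhs holds but lhs fails at k=5.
  j=9: rhs fails.
No witness within the range → none.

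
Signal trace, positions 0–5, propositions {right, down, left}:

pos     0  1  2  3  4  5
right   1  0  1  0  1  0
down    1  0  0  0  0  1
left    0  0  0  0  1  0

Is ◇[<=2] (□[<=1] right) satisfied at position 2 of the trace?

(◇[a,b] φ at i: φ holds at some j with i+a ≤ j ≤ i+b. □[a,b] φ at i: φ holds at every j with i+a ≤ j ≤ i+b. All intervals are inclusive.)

Check □[<=1] right at each j in [2,4]:
  j=2: fails at 3
  j=3: fails at 3
  j=4: fails at 5
No position in the window satisfies it → formula fails.

False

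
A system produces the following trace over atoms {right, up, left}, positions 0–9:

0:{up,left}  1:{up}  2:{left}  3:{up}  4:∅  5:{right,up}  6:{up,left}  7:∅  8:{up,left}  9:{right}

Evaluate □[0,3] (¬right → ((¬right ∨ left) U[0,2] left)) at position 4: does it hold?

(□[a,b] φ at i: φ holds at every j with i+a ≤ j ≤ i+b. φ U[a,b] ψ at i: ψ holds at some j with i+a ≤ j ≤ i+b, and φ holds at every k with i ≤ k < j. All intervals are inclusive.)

Check (¬right → ((¬right ∨ left) U[0,2] left)) at every j in [4,7]:
  j=4: antecedent true; consequent fails → ✗
  j=5: antecedent false → ✓
  j=6: antecedent true; consequent holds → ✓
  j=7: antecedent true; consequent holds → ✓
Fails at j=4 → formula fails.

False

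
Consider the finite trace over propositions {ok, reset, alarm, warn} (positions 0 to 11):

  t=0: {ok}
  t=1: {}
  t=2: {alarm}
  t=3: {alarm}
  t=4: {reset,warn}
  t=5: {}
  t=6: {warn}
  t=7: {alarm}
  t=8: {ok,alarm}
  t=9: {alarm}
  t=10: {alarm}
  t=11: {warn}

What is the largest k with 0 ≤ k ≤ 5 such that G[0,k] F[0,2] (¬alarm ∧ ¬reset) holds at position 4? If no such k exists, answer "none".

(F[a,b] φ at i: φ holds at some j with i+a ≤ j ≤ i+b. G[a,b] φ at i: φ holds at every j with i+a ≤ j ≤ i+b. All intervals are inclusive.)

2

F[0,2] (¬alarm ∧ ¬reset) must hold from j=4 onward; find where it first fails.
  j=4: holds
  j=5: holds
  j=6: holds
  j=7: fails
Holds on [4,6], so largest k = 2.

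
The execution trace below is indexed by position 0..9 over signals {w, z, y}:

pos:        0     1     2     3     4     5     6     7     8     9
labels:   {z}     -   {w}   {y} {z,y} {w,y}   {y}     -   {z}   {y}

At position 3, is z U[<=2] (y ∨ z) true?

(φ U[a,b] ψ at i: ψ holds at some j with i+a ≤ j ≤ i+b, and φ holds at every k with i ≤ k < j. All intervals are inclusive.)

Holds

Need some j in [3,5] with (y ∨ z), and z at every k in [3,j-1].
  j=3: (y ∨ z) holds; no prefix to check → satisfied.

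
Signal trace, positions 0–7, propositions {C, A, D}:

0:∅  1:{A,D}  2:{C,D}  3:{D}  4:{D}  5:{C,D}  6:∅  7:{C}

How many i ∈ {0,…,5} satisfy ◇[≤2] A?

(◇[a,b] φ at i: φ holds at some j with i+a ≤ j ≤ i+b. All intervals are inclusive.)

2

Evaluate at each i in [0,5]:
  i=0: ✓ (witness j=1)
  i=1: ✓ (witness j=1)
  i=2: ✗ (none in [2,4])
  i=3: ✗ (none in [3,5])
  i=4: ✗ (none in [4,6])
  i=5: ✗ (none in [5,7])
Positions where it holds: {0, 1} → 2.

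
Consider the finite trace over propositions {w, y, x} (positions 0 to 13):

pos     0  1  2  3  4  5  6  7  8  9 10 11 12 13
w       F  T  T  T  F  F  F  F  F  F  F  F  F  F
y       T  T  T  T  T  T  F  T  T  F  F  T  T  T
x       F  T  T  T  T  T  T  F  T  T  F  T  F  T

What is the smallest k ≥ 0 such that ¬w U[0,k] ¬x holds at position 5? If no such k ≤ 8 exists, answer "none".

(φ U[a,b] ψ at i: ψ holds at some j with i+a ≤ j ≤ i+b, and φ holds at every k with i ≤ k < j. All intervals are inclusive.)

Need earliest j ≥ 5 with ¬x, and ¬w at every k in [5,j-1].
  j=5: rhs fails.
  j=6: rhs fails.
  j=7: rhs holds; lhs holds on [5,6]. k = 2.

2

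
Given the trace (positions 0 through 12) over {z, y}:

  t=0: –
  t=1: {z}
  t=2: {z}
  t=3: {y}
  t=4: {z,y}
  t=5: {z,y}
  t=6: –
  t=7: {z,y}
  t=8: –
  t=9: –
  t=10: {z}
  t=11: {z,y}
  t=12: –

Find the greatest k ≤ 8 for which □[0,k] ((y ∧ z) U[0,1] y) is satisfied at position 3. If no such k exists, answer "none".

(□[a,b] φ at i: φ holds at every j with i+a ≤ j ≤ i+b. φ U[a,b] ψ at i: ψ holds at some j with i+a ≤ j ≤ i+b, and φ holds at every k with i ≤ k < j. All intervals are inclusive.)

((y ∧ z) U[0,1] y) must hold from j=3 onward; find where it first fails.
  j=3: holds
  j=4: holds
  j=5: holds
  j=6: fails
Holds on [3,5], so largest k = 2.

2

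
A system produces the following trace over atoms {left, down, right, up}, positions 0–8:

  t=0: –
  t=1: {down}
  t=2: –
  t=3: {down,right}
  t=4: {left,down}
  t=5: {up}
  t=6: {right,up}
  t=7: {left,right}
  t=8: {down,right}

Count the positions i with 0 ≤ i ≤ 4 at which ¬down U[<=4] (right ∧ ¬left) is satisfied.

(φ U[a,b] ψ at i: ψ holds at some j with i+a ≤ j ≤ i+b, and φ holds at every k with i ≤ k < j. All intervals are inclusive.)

2

Evaluate at each i in [0,4]:
  i=0: ✗ (lhs fails at k=1 before rhs at j=3)
  i=1: ✗ (lhs fails at k=1 before rhs at j=3)
  i=2: ✓ (rhs at j=3; lhs holds on [2,2])
  i=3: ✓ (rhs at j=3)
  i=4: ✗ (lhs fails at k=4 before rhs at j=6)
Positions where it holds: {2, 3} → 2.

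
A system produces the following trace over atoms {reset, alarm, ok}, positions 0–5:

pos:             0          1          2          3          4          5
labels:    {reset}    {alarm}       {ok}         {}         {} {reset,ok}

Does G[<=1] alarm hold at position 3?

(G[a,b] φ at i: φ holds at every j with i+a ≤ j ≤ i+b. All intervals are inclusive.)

Check alarm at every j in [3,4]:
  j=3: false
  j=4: false
Fails at j=3 → formula fails.

No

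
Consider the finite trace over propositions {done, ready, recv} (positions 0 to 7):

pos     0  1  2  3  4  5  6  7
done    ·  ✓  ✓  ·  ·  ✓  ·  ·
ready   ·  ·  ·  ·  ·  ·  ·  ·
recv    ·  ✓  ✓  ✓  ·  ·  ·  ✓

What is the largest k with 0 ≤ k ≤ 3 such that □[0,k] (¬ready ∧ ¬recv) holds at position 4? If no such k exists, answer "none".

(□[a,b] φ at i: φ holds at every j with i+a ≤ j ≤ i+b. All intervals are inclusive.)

2

(¬ready ∧ ¬recv) must hold from j=4 onward; find where it first fails.
  j=4: holds
  j=5: holds
  j=6: holds
  j=7: fails
Holds on [4,6], so largest k = 2.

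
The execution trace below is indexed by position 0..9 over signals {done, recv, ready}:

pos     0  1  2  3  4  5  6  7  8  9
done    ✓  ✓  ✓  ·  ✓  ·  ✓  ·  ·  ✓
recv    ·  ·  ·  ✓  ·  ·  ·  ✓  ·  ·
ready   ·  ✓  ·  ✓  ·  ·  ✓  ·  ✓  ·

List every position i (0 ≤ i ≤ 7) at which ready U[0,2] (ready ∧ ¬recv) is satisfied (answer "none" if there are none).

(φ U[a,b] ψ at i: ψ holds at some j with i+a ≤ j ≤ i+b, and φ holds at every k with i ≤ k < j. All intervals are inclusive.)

1, 6

Evaluate at each i in [0,7]:
  i=0: ✗ (lhs fails at k=0 before rhs at j=1)
  i=1: ✓ (rhs at j=1)
  i=2: ✗ (no rhs in [2,4])
  i=3: ✗ (no rhs in [3,5])
  i=4: ✗ (lhs fails at k=4 before rhs at j=6)
  i=5: ✗ (lhs fails at k=5 before rhs at j=6)
  i=6: ✓ (rhs at j=6)
  i=7: ✗ (lhs fails at k=7 before rhs at j=8)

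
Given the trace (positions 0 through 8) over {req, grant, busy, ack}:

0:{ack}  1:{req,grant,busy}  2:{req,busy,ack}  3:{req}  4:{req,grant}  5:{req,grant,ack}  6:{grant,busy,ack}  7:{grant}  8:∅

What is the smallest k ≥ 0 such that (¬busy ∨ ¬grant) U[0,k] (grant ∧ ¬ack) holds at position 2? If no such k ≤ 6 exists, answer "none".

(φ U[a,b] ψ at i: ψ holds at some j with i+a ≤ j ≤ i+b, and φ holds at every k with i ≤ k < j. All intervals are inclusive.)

2

Need earliest j ≥ 2 with (grant ∧ ¬ack), and (¬busy ∨ ¬grant) at every k in [2,j-1].
  j=2: rhs fails.
  j=3: rhs fails.
  j=4: rhs holds; lhs holds on [2,3]. k = 2.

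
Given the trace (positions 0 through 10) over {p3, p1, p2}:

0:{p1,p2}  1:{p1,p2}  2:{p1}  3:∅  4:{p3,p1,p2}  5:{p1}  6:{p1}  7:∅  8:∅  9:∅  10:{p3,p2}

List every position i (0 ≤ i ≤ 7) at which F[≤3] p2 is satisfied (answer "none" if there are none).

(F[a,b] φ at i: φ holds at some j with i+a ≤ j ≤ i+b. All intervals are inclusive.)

Evaluate at each i in [0,7]:
  i=0: ✓ (witness j=0)
  i=1: ✓ (witness j=1)
  i=2: ✓ (witness j=4)
  i=3: ✓ (witness j=4)
  i=4: ✓ (witness j=4)
  i=5: ✗ (none in [5,8])
  i=6: ✗ (none in [6,9])
  i=7: ✓ (witness j=10)

0, 1, 2, 3, 4, 7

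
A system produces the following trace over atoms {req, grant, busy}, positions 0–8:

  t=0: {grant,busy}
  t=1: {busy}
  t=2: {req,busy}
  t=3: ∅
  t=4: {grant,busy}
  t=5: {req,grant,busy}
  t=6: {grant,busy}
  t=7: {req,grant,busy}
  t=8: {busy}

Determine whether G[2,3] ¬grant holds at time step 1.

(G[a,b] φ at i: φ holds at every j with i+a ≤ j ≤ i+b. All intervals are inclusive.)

Check ¬grant at every j in [3,4]:
  j=3: true
  j=4: false
Fails at j=4 → formula fails.

No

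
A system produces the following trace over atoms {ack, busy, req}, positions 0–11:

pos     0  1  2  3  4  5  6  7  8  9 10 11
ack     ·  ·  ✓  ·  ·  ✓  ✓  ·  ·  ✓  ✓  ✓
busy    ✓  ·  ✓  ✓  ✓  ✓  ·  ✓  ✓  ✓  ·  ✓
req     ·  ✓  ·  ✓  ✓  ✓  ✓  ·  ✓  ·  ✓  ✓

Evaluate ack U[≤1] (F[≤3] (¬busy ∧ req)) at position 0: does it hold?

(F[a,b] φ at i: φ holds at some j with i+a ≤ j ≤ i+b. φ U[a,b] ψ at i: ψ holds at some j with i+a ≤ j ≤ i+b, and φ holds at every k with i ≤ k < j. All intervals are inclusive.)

Need some j in [0,1] with F[≤3] (¬busy ∧ req), and ack at every k in [0,j-1].
  j=0: F[≤3] (¬busy ∧ req) holds; no prefix to check → satisfied.

True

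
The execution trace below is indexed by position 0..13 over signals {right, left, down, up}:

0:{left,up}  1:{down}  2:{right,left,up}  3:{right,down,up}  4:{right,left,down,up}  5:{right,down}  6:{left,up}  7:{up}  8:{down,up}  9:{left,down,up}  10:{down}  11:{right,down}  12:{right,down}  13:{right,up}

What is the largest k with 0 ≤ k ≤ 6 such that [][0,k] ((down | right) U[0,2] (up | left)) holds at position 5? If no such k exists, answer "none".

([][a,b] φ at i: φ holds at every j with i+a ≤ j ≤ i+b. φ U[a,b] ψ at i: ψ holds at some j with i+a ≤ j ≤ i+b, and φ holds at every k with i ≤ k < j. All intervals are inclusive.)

((down | right) U[0,2] (up | left)) must hold from j=5 onward; find where it first fails.
  j=5: holds
  j=6: holds
  j=7: holds
  j=8: holds
  j=9: holds
  j=10: fails
Holds on [5,9], so largest k = 4.

4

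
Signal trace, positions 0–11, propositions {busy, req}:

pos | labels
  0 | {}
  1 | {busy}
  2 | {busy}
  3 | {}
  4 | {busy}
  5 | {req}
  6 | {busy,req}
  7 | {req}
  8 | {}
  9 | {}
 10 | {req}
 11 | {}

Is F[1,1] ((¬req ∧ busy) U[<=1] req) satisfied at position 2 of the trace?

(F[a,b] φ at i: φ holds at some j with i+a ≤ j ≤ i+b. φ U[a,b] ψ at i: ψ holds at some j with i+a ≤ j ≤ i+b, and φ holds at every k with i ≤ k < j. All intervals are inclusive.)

False

Check ((¬req ∧ busy) U[<=1] req) at each j in [3,3]:
  j=3: fails
No position in the window satisfies it → formula fails.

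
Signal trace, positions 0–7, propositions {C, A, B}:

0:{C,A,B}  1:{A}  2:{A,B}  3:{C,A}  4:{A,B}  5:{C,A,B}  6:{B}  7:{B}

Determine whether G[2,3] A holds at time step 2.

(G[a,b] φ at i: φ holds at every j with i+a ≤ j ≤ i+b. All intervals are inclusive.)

Check A at every j in [4,5]:
  j=4: true
  j=5: true
All positions satisfy it → formula holds.

True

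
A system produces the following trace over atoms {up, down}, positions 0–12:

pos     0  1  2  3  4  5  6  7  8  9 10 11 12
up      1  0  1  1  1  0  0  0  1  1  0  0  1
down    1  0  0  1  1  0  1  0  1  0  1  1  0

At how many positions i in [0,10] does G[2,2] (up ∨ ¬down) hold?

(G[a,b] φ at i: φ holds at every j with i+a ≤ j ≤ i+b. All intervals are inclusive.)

Evaluate at each i in [0,10]:
  i=0: ✓ (all of [2,2])
  i=1: ✓ (all of [3,3])
  i=2: ✓ (all of [4,4])
  i=3: ✓ (all of [5,5])
  i=4: ✗ (fails at j=6)
  i=5: ✓ (all of [7,7])
  i=6: ✓ (all of [8,8])
  i=7: ✓ (all of [9,9])
  i=8: ✗ (fails at j=10)
  i=9: ✗ (fails at j=11)
  i=10: ✓ (all of [12,12])
Positions where it holds: {0, 1, 2, 3, 5, 6, 7, 10} → 8.

8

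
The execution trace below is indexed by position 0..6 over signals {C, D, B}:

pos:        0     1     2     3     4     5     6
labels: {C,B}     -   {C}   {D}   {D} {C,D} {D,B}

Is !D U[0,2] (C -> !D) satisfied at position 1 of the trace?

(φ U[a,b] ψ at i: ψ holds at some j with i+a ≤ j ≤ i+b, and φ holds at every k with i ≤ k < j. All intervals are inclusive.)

Need some j in [1,3] with (C -> !D), and !D at every k in [1,j-1].
  j=1: (C -> !D) holds; no prefix to check → satisfied.

Yes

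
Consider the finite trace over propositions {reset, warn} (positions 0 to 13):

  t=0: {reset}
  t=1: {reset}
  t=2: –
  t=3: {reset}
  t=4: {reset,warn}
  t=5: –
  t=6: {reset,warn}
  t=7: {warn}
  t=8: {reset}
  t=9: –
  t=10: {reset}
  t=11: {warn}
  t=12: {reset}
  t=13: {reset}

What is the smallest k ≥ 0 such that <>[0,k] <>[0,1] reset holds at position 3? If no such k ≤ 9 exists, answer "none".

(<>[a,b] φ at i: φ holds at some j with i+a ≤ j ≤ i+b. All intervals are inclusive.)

Scan j = 3,4,… for <>[0,1] reset:
  j=3: holds
First hit at j=3, so smallest k = 3-3 = 0.

0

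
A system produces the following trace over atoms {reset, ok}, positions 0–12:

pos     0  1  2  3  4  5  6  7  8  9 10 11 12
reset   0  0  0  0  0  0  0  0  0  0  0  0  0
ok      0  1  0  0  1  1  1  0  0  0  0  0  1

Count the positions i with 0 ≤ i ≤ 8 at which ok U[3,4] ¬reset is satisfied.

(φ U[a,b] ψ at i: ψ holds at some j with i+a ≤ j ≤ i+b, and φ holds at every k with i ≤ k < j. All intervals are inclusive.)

1

Evaluate at each i in [0,8]:
  i=0: ✗ (lhs fails at k=0 before rhs at j=3)
  i=1: ✗ (lhs fails at k=2 before rhs at j=4)
  i=2: ✗ (lhs fails at k=2 before rhs at j=5)
  i=3: ✗ (lhs fails at k=3 before rhs at j=6)
  i=4: ✓ (rhs at j=7; lhs holds on [4,6])
  i=5: ✗ (lhs fails at k=7 before rhs at j=8)
  i=6: ✗ (lhs fails at k=7 before rhs at j=9)
  i=7: ✗ (lhs fails at k=7 before rhs at j=10)
  i=8: ✗ (lhs fails at k=8 before rhs at j=11)
Positions where it holds: {4} → 1.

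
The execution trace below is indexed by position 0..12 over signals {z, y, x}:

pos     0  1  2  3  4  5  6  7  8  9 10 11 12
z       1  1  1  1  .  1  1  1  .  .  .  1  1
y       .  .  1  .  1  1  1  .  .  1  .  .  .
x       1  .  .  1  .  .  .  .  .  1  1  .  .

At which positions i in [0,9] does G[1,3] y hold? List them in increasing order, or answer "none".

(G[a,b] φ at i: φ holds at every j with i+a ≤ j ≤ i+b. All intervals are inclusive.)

3

Evaluate at each i in [0,9]:
  i=0: ✗ (fails at j=1)
  i=1: ✗ (fails at j=3)
  i=2: ✗ (fails at j=3)
  i=3: ✓ (all of [4,6])
  i=4: ✗ (fails at j=7)
  i=5: ✗ (fails at j=7)
  i=6: ✗ (fails at j=7)
  i=7: ✗ (fails at j=8)
  i=8: ✗ (fails at j=10)
  i=9: ✗ (fails at j=10)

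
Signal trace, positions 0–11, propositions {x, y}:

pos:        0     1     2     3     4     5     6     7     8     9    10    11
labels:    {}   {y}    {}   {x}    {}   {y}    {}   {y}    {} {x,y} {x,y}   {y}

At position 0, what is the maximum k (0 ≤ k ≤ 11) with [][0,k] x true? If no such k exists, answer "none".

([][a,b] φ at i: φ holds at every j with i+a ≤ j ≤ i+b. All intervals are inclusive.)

none

x must hold from j=0 onward; find where it first fails.
  j=0: fails → no k works.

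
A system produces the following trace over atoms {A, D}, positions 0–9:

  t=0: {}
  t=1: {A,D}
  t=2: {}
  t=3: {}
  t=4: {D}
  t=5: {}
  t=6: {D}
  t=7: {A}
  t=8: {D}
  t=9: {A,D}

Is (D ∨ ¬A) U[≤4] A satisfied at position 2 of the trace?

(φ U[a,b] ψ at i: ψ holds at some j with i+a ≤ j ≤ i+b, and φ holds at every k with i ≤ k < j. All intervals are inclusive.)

Does not hold

Need some j in [2,6] with A, and (D ∨ ¬A) at every k in [2,j-1].
  j=2: A false.
  j=3: A false.
  j=4: A false.
  j=5: A false.
  j=6: A false.
No j in the window works → until fails.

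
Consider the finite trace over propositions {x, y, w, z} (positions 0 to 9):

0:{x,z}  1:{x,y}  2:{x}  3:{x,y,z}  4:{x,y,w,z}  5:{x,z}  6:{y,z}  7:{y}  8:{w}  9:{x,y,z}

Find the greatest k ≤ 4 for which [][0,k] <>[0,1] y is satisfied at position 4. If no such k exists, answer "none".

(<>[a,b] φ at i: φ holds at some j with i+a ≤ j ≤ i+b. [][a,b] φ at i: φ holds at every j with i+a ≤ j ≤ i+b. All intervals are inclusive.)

<>[0,1] y must hold from j=4 onward; find where it first fails.
  j=4: holds
  j=5: holds
  j=6: holds
  j=7: holds
  j=8: holds
Holds through j=8; largest k = 4.

4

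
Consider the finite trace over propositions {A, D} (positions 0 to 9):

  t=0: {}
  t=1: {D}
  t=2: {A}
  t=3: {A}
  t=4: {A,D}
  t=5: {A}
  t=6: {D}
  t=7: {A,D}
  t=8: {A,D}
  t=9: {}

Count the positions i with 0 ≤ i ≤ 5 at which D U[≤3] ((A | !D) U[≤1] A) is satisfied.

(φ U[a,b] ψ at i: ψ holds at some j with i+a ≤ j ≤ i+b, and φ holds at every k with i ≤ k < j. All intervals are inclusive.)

5

Evaluate at each i in [0,5]:
  i=0: ✗ (lhs fails at k=0 before rhs at j=2)
  i=1: ✓ (rhs at j=2; lhs holds on [1,1])
  i=2: ✓ (rhs at j=2)
  i=3: ✓ (rhs at j=3)
  i=4: ✓ (rhs at j=4)
  i=5: ✓ (rhs at j=5)
Positions where it holds: {1, 2, 3, 4, 5} → 5.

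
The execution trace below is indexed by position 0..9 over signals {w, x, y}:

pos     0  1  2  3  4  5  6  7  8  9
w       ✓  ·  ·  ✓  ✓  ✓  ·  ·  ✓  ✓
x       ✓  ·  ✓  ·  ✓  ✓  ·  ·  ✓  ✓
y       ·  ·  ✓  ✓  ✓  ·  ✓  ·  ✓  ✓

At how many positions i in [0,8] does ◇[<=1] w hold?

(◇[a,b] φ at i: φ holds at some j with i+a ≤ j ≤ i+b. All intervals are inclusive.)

7

Evaluate at each i in [0,8]:
  i=0: ✓ (witness j=0)
  i=1: ✗ (none in [1,2])
  i=2: ✓ (witness j=3)
  i=3: ✓ (witness j=3)
  i=4: ✓ (witness j=4)
  i=5: ✓ (witness j=5)
  i=6: ✗ (none in [6,7])
  i=7: ✓ (witness j=8)
  i=8: ✓ (witness j=8)
Positions where it holds: {0, 2, 3, 4, 5, 7, 8} → 7.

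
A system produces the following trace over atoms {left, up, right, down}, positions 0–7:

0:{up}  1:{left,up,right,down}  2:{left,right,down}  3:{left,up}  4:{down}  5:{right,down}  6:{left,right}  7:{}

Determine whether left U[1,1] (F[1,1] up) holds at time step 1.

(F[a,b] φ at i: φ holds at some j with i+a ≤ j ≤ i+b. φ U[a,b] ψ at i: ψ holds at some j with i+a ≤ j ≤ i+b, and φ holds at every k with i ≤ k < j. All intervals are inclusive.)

Need some j in [2,2] with F[1,1] up, and left at every k in [1,j-1].
  j=2: F[1,1] up holds; left holds at every k in [1,1] → satisfied.

True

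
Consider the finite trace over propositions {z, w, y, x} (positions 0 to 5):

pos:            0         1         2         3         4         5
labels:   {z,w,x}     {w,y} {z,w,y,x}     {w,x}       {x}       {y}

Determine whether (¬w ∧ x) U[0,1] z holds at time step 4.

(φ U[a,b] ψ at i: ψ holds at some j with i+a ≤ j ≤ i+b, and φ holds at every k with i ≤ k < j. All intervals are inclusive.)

Need some j in [4,5] with z, and (¬w ∧ x) at every k in [4,j-1].
  j=4: z false.
  j=5: z false.
No j in the window works → until fails.

Does not hold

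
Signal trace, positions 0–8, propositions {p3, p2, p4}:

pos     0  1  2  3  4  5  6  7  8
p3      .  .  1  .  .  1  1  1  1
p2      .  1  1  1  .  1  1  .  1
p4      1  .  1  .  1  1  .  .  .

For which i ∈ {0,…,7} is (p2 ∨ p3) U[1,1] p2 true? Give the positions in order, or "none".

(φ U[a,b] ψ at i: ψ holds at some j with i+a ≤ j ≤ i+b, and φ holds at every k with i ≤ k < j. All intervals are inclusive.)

Evaluate at each i in [0,7]:
  i=0: ✗ (lhs fails at k=0 before rhs at j=1)
  i=1: ✓ (rhs at j=2; lhs holds on [1,1])
  i=2: ✓ (rhs at j=3; lhs holds on [2,2])
  i=3: ✗ (no rhs in [4,4])
  i=4: ✗ (lhs fails at k=4 before rhs at j=5)
  i=5: ✓ (rhs at j=6; lhs holds on [5,5])
  i=6: ✗ (no rhs in [7,7])
  i=7: ✓ (rhs at j=8; lhs holds on [7,7])

1, 2, 5, 7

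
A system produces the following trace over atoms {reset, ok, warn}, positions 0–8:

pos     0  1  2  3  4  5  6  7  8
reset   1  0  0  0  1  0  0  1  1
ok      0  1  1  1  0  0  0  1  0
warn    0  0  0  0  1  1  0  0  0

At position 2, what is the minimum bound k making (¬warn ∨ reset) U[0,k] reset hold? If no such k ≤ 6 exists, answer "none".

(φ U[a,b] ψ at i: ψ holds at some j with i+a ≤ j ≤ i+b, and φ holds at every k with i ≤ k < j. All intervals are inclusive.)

2

Need earliest j ≥ 2 with reset, and (¬warn ∨ reset) at every k in [2,j-1].
  j=2: rhs fails.
  j=3: rhs fails.
  j=4: rhs holds; lhs holds on [2,3]. k = 2.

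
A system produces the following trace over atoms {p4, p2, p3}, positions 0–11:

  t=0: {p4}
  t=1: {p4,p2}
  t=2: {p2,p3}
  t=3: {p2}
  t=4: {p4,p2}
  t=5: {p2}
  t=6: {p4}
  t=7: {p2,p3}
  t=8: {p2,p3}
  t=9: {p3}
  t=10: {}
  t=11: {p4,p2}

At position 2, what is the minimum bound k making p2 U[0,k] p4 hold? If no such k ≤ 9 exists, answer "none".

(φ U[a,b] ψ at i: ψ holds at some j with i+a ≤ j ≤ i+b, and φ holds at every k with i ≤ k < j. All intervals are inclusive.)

Need earliest j ≥ 2 with p4, and p2 at every k in [2,j-1].
  j=2: rhs fails.
  j=3: rhs fails.
  j=4: rhs holds; lhs holds on [2,3]. k = 2.

2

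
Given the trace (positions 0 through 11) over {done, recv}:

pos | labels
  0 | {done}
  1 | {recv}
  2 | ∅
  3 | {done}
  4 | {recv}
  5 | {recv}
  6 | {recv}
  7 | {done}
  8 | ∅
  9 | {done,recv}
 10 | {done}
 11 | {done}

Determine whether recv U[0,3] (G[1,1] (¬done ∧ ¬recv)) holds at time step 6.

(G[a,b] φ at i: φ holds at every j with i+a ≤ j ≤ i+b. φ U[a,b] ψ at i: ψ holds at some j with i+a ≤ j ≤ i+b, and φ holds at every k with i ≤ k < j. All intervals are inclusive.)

Yes

Need some j in [6,9] with G[1,1] (¬done ∧ ¬recv), and recv at every k in [6,j-1].
  j=6: G[1,1] (¬done ∧ ¬recv) — fails at 7.
  j=7: G[1,1] (¬done ∧ ¬recv) holds; recv holds at every k in [6,6] → satisfied.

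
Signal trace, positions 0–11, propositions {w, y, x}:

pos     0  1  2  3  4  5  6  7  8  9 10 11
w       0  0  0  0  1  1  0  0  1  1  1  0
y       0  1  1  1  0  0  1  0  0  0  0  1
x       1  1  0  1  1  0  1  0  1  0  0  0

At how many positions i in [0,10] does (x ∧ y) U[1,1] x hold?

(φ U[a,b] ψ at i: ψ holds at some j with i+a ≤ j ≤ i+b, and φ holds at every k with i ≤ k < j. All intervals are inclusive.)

Evaluate at each i in [0,10]:
  i=0: ✗ (lhs fails at k=0 before rhs at j=1)
  i=1: ✗ (no rhs in [2,2])
  i=2: ✗ (lhs fails at k=2 before rhs at j=3)
  i=3: ✓ (rhs at j=4; lhs holds on [3,3])
  i=4: ✗ (no rhs in [5,5])
  i=5: ✗ (lhs fails at k=5 before rhs at j=6)
  i=6: ✗ (no rhs in [7,7])
  i=7: ✗ (lhs fails at k=7 before rhs at j=8)
  i=8: ✗ (no rhs in [9,9])
  i=9: ✗ (no rhs in [10,10])
  i=10: ✗ (no rhs in [11,11])
Positions where it holds: {3} → 1.

1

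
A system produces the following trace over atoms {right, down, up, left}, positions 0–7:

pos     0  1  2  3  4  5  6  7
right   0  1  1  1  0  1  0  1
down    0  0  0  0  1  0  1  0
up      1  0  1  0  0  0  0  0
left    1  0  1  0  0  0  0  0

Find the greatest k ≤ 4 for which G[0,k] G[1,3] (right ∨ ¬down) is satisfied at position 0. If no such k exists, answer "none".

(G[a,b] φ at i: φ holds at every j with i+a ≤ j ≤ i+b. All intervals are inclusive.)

0

G[1,3] (right ∨ ¬down) must hold from j=0 onward; find where it first fails.
  j=0: holds
  j=1: fails
Holds on [0,0], so largest k = 0.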